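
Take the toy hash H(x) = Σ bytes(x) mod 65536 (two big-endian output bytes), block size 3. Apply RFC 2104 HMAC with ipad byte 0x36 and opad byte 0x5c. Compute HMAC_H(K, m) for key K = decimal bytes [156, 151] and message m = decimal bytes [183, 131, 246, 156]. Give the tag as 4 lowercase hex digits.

0238

Key decimal bytes [156, 151] = 9c 97 is 2 bytes ≤ B = 3; zero-pad to 3 bytes: K' = 9c 97 00.
K' ⊕ ipad = aa a1 36.  K' ⊕ opad = c0 cb 5c.
Inner input = (K'⊕ipad) ∥ m = aa a1 36 ∥ b7 83 f6 9c.
Inner hash: sum = 170+161+54+183+131+246+156 = 1101 → 04 4d.
Outer input = (K'⊕opad) ∥ inner = c0 cb 5c ∥ 04 4d.
Outer hash (tag): sum = 192+203+92+4+77 = 568 → 02 38.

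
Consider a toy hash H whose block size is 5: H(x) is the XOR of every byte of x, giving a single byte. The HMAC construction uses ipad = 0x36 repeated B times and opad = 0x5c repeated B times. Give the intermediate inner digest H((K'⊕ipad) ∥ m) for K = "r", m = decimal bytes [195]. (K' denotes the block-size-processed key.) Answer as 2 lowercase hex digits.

Key "r" = 72 is 1 byte ≤ B = 5; zero-pad to 5 bytes: K' = 72 00 00 00 00.
K' ⊕ ipad = 44 36 36 36 36.
Inner input = 44 36 36 36 36 ∥ c3.
Inner hash: XOR 44⊕36⊕36⊕36⊕36⊕c3 = 87.

87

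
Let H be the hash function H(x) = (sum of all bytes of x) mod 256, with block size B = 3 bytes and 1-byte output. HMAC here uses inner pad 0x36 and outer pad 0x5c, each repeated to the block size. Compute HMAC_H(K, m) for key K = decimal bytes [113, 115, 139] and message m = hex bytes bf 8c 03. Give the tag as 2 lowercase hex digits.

Key decimal bytes [113, 115, 139] = 71 73 8b is exactly B = 3 bytes: K' = 71 73 8b.
K' ⊕ ipad = 47 45 bd.  K' ⊕ opad = 2d 2f d7.
Inner input = (K'⊕ipad) ∥ m = 47 45 bd ∥ bf 8c 03.
Inner hash: sum = 71+69+189+191+140+3 = 663; mod 256 = 151 → 97.
Outer input = (K'⊕opad) ∥ inner = 2d 2f d7 ∥ 97.
Outer hash (tag): sum = 45+47+215+151 = 458; mod 256 = 202 → ca.

ca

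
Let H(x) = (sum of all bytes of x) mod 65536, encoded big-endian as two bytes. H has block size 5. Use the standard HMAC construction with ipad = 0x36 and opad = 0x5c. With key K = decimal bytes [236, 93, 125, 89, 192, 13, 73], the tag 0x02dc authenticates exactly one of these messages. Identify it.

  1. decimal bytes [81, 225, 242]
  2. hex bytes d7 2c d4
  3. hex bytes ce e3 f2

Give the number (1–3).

1

Key decimal bytes [236, 93, 125, 89, 192, 13, 73] = ec 5d 7d 59 c0 0d 49 is 7 bytes > B = 5, so hash it first: H(key) = 03 35, then zero-pad to 5 bytes: K' = 03 35 00 00 00.
K' ⊕ ipad = 35 03 36 36 36; K' ⊕ opad = 5f 69 5c 5c 5c.
m1: inner = H(35 03 36 36 36 51 e1 f2) = 02 fe; tag = H(5f 69 5c 5c 5c 02 fe) = 02dc ← matches
m2: inner = H(35 03 36 36 36 d7 2c d4) = 02 b1; tag = H(5f 69 5c 5c 5c 02 b1) = 028f
m3: inner = H(35 03 36 36 36 ce e3 f2) = 03 7d; tag = H(5f 69 5c 5c 5c 03 7d) = 025c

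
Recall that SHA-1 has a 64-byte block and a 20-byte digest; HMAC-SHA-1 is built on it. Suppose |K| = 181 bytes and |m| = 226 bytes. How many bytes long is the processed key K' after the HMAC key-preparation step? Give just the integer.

64

Key is 181 > 64 bytes, so it is hashed to 20 bytes then zero-padded to 64: |K'| = 64.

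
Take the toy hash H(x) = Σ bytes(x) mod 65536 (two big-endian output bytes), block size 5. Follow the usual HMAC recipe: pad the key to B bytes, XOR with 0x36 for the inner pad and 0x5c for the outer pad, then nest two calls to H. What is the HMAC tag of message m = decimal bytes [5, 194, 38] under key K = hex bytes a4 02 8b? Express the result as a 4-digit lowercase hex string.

03c3

Key hex bytes a4 02 8b is 3 bytes ≤ B = 5; zero-pad to 5 bytes: K' = a4 02 8b 00 00.
K' ⊕ ipad = 92 34 bd 36 36.  K' ⊕ opad = f8 5e d7 5c 5c.
Inner input = (K'⊕ipad) ∥ m = 92 34 bd 36 36 ∥ 05 c2 26.
Inner hash: sum = 146+52+189+54+54+5+194+38 = 732 → 02 dc.
Outer input = (K'⊕opad) ∥ inner = f8 5e d7 5c 5c ∥ 02 dc.
Outer hash (tag): sum = 248+94+215+92+92+2+220 = 963 → 03 c3.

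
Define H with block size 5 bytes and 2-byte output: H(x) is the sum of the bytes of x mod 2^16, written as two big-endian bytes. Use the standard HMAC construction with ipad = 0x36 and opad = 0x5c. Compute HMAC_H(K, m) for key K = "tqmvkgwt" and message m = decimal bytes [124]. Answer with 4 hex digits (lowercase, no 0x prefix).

Key "tqmvkgwt" = 74 71 6d 76 6b 67 77 74 is 8 bytes > B = 5, so hash it first: H(key) = 03 85, then zero-pad to 5 bytes: K' = 03 85 00 00 00.
K' ⊕ ipad = 35 b3 36 36 36.  K' ⊕ opad = 5f d9 5c 5c 5c.
Inner input = (K'⊕ipad) ∥ m = 35 b3 36 36 36 ∥ 7c.
Inner hash: sum = 53+179+54+54+54+124 = 518 → 02 06.
Outer input = (K'⊕opad) ∥ inner = 5f d9 5c 5c 5c ∥ 02 06.
Outer hash (tag): sum = 95+217+92+92+92+2+6 = 596 → 02 54.

0254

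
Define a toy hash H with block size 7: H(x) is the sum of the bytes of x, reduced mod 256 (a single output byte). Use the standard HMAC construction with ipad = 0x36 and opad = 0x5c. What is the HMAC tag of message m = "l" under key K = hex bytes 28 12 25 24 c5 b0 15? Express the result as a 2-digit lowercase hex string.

f0

Key hex bytes 28 12 25 24 c5 b0 15 is exactly B = 7 bytes: K' = 28 12 25 24 c5 b0 15.
K' ⊕ ipad = 1e 24 13 12 f3 86 23.  K' ⊕ opad = 74 4e 79 78 99 ec 49.
Inner input = (K'⊕ipad) ∥ m = 1e 24 13 12 f3 86 23 ∥ 6c.
Inner hash: sum = 30+36+19+18+243+134+35+108 = 623; mod 256 = 111 → 6f.
Outer input = (K'⊕opad) ∥ inner = 74 4e 79 78 99 ec 49 ∥ 6f.
Outer hash (tag): sum = 116+78+121+120+153+236+73+111 = 1008; mod 256 = 240 → f0.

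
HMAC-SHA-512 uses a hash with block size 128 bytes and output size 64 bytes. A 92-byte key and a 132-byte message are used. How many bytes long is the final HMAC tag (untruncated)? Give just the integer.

64

The tag is one SHA-512 digest: 64 bytes.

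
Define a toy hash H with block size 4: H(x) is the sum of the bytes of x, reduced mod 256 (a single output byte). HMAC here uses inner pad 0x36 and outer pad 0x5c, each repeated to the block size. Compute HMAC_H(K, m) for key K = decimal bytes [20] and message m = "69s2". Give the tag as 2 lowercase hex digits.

34

Key decimal bytes [20] = 14 is 1 byte ≤ B = 4; zero-pad to 4 bytes: K' = 14 00 00 00.
K' ⊕ ipad = 22 36 36 36.  K' ⊕ opad = 48 5c 5c 5c.
Inner input = (K'⊕ipad) ∥ m = 22 36 36 36 ∥ 36 39 73 32.
Inner hash: sum = 34+54+54+54+54+57+115+50 = 472; mod 256 = 216 → d8.
Outer input = (K'⊕opad) ∥ inner = 48 5c 5c 5c ∥ d8.
Outer hash (tag): sum = 72+92+92+92+216 = 564; mod 256 = 52 → 34.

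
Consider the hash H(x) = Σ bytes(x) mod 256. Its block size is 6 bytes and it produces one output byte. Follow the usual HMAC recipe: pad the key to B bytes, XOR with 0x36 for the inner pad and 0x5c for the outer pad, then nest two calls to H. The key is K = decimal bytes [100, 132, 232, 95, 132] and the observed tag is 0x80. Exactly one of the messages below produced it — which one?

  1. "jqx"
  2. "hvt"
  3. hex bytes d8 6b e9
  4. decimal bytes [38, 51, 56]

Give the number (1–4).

Key decimal bytes [100, 132, 232, 95, 132] = 64 84 e8 5f 84 is 5 bytes ≤ B = 6; zero-pad to 6 bytes: K' = 64 84 e8 5f 84 00.
K' ⊕ ipad = 52 b2 de 69 b2 36; K' ⊕ opad = 38 d8 b4 03 d8 5c.
m1: inner = H(52 b2 de 69 b2 36 6a 71 78) = 86; tag = H(38 d8 b4 03 d8 5c 86) = 81
m2: inner = H(52 b2 de 69 b2 36 68 76 74) = 85; tag = H(38 d8 b4 03 d8 5c 85) = 80 ← matches
m3: inner = H(52 b2 de 69 b2 36 d8 6b e9) = 5f; tag = H(38 d8 b4 03 d8 5c 5f) = 5a
m4: inner = H(52 b2 de 69 b2 36 26 33 38) = c4; tag = H(38 d8 b4 03 d8 5c c4) = bf

2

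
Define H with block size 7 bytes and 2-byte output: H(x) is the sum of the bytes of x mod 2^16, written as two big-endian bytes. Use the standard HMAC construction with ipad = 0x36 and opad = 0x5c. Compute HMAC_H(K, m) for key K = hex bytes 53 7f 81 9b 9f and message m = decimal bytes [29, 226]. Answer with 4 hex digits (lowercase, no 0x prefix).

037b

Key hex bytes 53 7f 81 9b 9f is 5 bytes ≤ B = 7; zero-pad to 7 bytes: K' = 53 7f 81 9b 9f 00 00.
K' ⊕ ipad = 65 49 b7 ad a9 36 36.  K' ⊕ opad = 0f 23 dd c7 c3 5c 5c.
Inner input = (K'⊕ipad) ∥ m = 65 49 b7 ad a9 36 36 ∥ 1d e2.
Inner hash: sum = 101+73+183+173+169+54+54+29+226 = 1062 → 04 26.
Outer input = (K'⊕opad) ∥ inner = 0f 23 dd c7 c3 5c 5c ∥ 04 26.
Outer hash (tag): sum = 15+35+221+199+195+92+92+4+38 = 891 → 03 7b.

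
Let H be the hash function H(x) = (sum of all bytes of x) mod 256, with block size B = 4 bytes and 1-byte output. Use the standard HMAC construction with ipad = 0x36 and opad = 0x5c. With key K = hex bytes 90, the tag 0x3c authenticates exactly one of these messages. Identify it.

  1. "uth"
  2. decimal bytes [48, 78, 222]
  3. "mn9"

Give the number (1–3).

3

Key hex bytes 90 is 1 byte ≤ B = 4; zero-pad to 4 bytes: K' = 90 00 00 00.
K' ⊕ ipad = a6 36 36 36; K' ⊕ opad = cc 5c 5c 5c.
m1: inner = H(a6 36 36 36 75 74 68) = 99; tag = H(cc 5c 5c 5c 99) = 79
m2: inner = H(a6 36 36 36 30 4e de) = a4; tag = H(cc 5c 5c 5c a4) = 84
m3: inner = H(a6 36 36 36 6d 6e 39) = 5c; tag = H(cc 5c 5c 5c 5c) = 3c ← matches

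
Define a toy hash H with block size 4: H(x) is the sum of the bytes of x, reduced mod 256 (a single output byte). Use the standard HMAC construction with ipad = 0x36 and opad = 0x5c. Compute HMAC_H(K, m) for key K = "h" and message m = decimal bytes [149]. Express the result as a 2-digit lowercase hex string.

dd

Key "h" = 68 is 1 byte ≤ B = 4; zero-pad to 4 bytes: K' = 68 00 00 00.
K' ⊕ ipad = 5e 36 36 36.  K' ⊕ opad = 34 5c 5c 5c.
Inner input = (K'⊕ipad) ∥ m = 5e 36 36 36 ∥ 95.
Inner hash: sum = 94+54+54+54+149 = 405; mod 256 = 149 → 95.
Outer input = (K'⊕opad) ∥ inner = 34 5c 5c 5c ∥ 95.
Outer hash (tag): sum = 52+92+92+92+149 = 477; mod 256 = 221 → dd.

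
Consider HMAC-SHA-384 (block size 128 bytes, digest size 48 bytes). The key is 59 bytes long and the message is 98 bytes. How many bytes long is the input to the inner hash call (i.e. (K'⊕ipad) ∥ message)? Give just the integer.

226

Key is 59 ≤ 128 bytes, zero-padded: |K'| = 128.
Inner input = (K'⊕ipad) ∥ m → 128 + 98 = 226 bytes.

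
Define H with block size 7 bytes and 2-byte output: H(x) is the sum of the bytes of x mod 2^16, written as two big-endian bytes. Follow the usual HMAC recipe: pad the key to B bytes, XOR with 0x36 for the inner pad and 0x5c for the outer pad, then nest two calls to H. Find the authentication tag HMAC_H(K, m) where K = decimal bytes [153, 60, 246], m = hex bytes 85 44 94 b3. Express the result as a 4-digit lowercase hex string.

03a4

Key decimal bytes [153, 60, 246] = 99 3c f6 is 3 bytes ≤ B = 7; zero-pad to 7 bytes: K' = 99 3c f6 00 00 00 00.
K' ⊕ ipad = af 0a c0 36 36 36 36.  K' ⊕ opad = c5 60 aa 5c 5c 5c 5c.
Inner input = (K'⊕ipad) ∥ m = af 0a c0 36 36 36 36 ∥ 85 44 94 b3.
Inner hash: sum = 175+10+192+54+54+54+54+133+68+148+179 = 1121 → 04 61.
Outer input = (K'⊕opad) ∥ inner = c5 60 aa 5c 5c 5c 5c ∥ 04 61.
Outer hash (tag): sum = 197+96+170+92+92+92+92+4+97 = 932 → 03 a4.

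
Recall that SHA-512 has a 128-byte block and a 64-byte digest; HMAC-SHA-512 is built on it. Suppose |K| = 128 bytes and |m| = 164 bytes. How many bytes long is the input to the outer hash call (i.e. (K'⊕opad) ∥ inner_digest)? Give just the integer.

Key is 128 ≤ 128 bytes, zero-padded: |K'| = 128.
Outer input = (K'⊕opad) ∥ H(inner) → 128 + 64 = 192 bytes.

192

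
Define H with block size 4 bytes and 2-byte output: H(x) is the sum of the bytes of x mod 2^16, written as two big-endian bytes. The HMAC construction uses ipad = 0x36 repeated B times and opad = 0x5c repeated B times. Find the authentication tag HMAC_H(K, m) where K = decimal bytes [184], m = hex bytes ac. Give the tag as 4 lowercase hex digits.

Key decimal bytes [184] = b8 is 1 byte ≤ B = 4; zero-pad to 4 bytes: K' = b8 00 00 00.
K' ⊕ ipad = 8e 36 36 36.  K' ⊕ opad = e4 5c 5c 5c.
Inner input = (K'⊕ipad) ∥ m = 8e 36 36 36 ∥ ac.
Inner hash: sum = 142+54+54+54+172 = 476 → 01 dc.
Outer input = (K'⊕opad) ∥ inner = e4 5c 5c 5c ∥ 01 dc.
Outer hash (tag): sum = 228+92+92+92+1+220 = 725 → 02 d5.

02d5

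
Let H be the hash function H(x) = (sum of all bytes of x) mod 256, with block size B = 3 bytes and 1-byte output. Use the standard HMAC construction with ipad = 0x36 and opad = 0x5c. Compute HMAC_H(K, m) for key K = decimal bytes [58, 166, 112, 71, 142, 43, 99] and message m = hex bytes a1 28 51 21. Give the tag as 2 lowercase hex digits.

d3

Key decimal bytes [58, 166, 112, 71, 142, 43, 99] = 3a a6 70 47 8e 2b 63 is 7 bytes > B = 3, so hash it first: H(key) = b3, then zero-pad to 3 bytes: K' = b3 00 00.
K' ⊕ ipad = 85 36 36.  K' ⊕ opad = ef 5c 5c.
Inner input = (K'⊕ipad) ∥ m = 85 36 36 ∥ a1 28 51 21.
Inner hash: sum = 133+54+54+161+40+81+33 = 556; mod 256 = 44 → 2c.
Outer input = (K'⊕opad) ∥ inner = ef 5c 5c ∥ 2c.
Outer hash (tag): sum = 239+92+92+44 = 467; mod 256 = 211 → d3.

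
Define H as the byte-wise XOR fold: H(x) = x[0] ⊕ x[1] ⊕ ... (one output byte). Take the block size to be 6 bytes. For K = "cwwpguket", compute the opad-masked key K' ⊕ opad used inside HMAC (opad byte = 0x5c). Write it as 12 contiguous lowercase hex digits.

Key "cwwpguket" = 63 77 77 70 67 75 6b 65 74 is 9 bytes > B = 6, so hash it first: H(key) = 7b, then zero-pad to 6 bytes: K' = 7b 00 00 00 00 00.
XOR each byte with 0x5c: 7b⊕5c=27, 00⊕5c=5c, 00⊕5c=5c, 00⊕5c=5c, 00⊕5c=5c, 00⊕5c=5c.

275c5c5c5c5c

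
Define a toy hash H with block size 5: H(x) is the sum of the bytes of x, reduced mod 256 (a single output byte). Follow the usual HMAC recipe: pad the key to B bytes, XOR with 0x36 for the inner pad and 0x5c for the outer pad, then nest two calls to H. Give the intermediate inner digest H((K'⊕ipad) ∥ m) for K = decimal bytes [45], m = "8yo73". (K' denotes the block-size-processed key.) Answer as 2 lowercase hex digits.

7d

Key decimal bytes [45] = 2d is 1 byte ≤ B = 5; zero-pad to 5 bytes: K' = 2d 00 00 00 00.
K' ⊕ ipad = 1b 36 36 36 36.
Inner input = 1b 36 36 36 36 ∥ 38 79 6f 37 33.
Inner hash: sum = 27+54+54+54+54+56+121+111+55+51 = 637; mod 256 = 125 → 7d.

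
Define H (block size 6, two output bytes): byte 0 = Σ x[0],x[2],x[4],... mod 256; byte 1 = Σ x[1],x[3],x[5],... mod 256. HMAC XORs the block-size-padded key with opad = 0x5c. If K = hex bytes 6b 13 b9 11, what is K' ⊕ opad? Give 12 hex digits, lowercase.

374fe54d5c5c

Key hex bytes 6b 13 b9 11 is 4 bytes ≤ B = 6; zero-pad to 6 bytes: K' = 6b 13 b9 11 00 00.
XOR each byte with 0x5c: 6b⊕5c=37, 13⊕5c=4f, b9⊕5c=e5, 11⊕5c=4d, 00⊕5c=5c, 00⊕5c=5c.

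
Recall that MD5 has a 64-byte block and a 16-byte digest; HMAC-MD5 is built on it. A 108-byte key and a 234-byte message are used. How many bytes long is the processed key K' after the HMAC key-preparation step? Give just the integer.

64

Key is 108 > 64 bytes, so it is hashed to 16 bytes then zero-padded to 64: |K'| = 64.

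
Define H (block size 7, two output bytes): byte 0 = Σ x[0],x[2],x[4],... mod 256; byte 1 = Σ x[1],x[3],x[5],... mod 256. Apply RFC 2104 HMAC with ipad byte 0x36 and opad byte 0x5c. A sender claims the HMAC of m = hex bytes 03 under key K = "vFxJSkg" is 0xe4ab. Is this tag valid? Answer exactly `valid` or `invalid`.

Key "vFxJSkg" = 76 46 78 4a 53 6b 67 is exactly B = 7 bytes: K' = 76 46 78 4a 53 6b 67.
K' ⊕ ipad = 40 70 4e 7c 65 5d 51; K' ⊕ opad = 2a 1a 24 16 0f 37 3b.
Inner hash: even-index sum = 324 mod 256 = 68; odd-index sum = 332 mod 256 = 76 → 44 4c.
Outer hash (recomputed tag): even-index sum = 228 mod 256 = 228; odd-index sum = 171 mod 256 = 171 → e4 ab.
Recomputed tag = e4ab; claimed = e4ab → match.

valid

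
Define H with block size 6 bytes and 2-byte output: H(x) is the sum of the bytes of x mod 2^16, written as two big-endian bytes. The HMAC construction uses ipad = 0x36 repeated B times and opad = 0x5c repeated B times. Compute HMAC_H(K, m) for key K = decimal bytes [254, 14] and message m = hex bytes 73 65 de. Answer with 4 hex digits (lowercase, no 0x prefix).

Key decimal bytes [254, 14] = fe 0e is 2 bytes ≤ B = 6; zero-pad to 6 bytes: K' = fe 0e 00 00 00 00.
K' ⊕ ipad = c8 38 36 36 36 36.  K' ⊕ opad = a2 52 5c 5c 5c 5c.
Inner input = (K'⊕ipad) ∥ m = c8 38 36 36 36 36 ∥ 73 65 de.
Inner hash: sum = 200+56+54+54+54+54+115+101+222 = 910 → 03 8e.
Outer input = (K'⊕opad) ∥ inner = a2 52 5c 5c 5c 5c ∥ 03 8e.
Outer hash (tag): sum = 162+82+92+92+92+92+3+142 = 757 → 02 f5.

02f5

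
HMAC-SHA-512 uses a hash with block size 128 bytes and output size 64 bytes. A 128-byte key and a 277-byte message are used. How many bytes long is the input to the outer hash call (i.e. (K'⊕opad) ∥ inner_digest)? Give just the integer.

192

Key is 128 ≤ 128 bytes, zero-padded: |K'| = 128.
Outer input = (K'⊕opad) ∥ H(inner) → 128 + 64 = 192 bytes.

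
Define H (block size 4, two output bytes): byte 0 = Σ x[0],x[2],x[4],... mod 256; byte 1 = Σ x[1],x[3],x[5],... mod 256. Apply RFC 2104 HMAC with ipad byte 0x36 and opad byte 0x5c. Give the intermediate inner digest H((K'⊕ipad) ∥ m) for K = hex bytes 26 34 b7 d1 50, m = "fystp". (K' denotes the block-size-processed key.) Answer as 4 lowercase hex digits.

9a56

Key hex bytes 26 34 b7 d1 50 is 5 bytes > B = 4, so hash it first: H(key) = 2d 05, then zero-pad to 4 bytes: K' = 2d 05 00 00.
K' ⊕ ipad = 1b 33 36 36.
Inner input = 1b 33 36 36 ∥ 66 79 73 74 70.
Inner hash: even-index sum = 410 mod 256 = 154; odd-index sum = 342 mod 256 = 86 → 9a 56.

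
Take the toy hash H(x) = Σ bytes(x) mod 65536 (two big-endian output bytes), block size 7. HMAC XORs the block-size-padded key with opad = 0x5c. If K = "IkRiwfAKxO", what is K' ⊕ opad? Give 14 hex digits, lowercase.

5fc35c5c5c5c5c

Key "IkRiwfAKxO" = 49 6b 52 69 77 66 41 4b 78 4f is 10 bytes > B = 7, so hash it first: H(key) = 03 9f, then zero-pad to 7 bytes: K' = 03 9f 00 00 00 00 00.
XOR each byte with 0x5c: 03⊕5c=5f, 9f⊕5c=c3, 00⊕5c=5c, 00⊕5c=5c, 00⊕5c=5c, 00⊕5c=5c, 00⊕5c=5c.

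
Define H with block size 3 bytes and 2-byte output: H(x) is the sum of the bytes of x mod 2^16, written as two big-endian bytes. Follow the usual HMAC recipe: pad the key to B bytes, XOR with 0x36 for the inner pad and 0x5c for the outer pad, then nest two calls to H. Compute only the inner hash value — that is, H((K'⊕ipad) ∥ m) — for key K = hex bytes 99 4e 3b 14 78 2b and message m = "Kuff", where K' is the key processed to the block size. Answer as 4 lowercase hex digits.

Key hex bytes 99 4e 3b 14 78 2b is 6 bytes > B = 3, so hash it first: H(key) = 01 d9, then zero-pad to 3 bytes: K' = 01 d9 00.
K' ⊕ ipad = 37 ef 36.
Inner input = 37 ef 36 ∥ 4b 75 66 66.
Inner hash: sum = 55+239+54+75+117+102+102 = 744 → 02 e8.

02e8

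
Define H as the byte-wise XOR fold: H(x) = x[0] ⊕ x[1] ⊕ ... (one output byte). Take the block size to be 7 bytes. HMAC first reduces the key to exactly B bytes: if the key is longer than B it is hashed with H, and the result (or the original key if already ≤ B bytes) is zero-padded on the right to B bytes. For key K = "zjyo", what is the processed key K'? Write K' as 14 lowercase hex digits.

Key "zjyo" = 7a 6a 79 6f is 4 bytes ≤ B = 7; zero-pad to 7 bytes: K' = 7a 6a 79 6f 00 00 00.

7a6a796f000000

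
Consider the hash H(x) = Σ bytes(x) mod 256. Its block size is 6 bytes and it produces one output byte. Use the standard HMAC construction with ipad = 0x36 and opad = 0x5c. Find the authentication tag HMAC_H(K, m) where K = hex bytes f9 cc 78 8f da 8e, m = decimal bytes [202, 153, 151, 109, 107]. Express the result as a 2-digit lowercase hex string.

Key hex bytes f9 cc 78 8f da 8e is exactly B = 6 bytes: K' = f9 cc 78 8f da 8e.
K' ⊕ ipad = cf fa 4e b9 ec b8.  K' ⊕ opad = a5 90 24 d3 86 d2.
Inner input = (K'⊕ipad) ∥ m = cf fa 4e b9 ec b8 ∥ ca 99 97 6d 6b.
Inner hash: sum = 207+250+78+185+236+184+202+153+151+109+107 = 1862; mod 256 = 70 → 46.
Outer input = (K'⊕opad) ∥ inner = a5 90 24 d3 86 d2 ∥ 46.
Outer hash (tag): sum = 165+144+36+211+134+210+70 = 970; mod 256 = 202 → ca.

ca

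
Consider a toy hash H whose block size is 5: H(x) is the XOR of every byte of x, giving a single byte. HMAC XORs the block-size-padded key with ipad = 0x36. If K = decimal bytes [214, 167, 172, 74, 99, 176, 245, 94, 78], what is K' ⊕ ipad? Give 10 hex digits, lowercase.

9736363636

Key decimal bytes [214, 167, 172, 74, 99, 176, 245, 94, 78] = d6 a7 ac 4a 63 b0 f5 5e 4e is 9 bytes > B = 5, so hash it first: H(key) = a1, then zero-pad to 5 bytes: K' = a1 00 00 00 00.
XOR each byte with 0x36: a1⊕36=97, 00⊕36=36, 00⊕36=36, 00⊕36=36, 00⊕36=36.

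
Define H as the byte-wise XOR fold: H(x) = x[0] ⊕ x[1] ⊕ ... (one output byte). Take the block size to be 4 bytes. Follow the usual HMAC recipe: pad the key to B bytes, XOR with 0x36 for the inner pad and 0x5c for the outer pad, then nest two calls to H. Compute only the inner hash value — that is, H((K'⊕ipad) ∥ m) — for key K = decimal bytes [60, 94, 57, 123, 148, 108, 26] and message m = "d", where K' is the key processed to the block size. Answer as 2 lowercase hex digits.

Key decimal bytes [60, 94, 57, 123, 148, 108, 26] = 3c 5e 39 7b 94 6c 1a is 7 bytes > B = 4, so hash it first: H(key) = c2, then zero-pad to 4 bytes: K' = c2 00 00 00.
K' ⊕ ipad = f4 36 36 36.
Inner input = f4 36 36 36 ∥ 64.
Inner hash: XOR f4⊕36⊕36⊕36⊕64 = a6.

a6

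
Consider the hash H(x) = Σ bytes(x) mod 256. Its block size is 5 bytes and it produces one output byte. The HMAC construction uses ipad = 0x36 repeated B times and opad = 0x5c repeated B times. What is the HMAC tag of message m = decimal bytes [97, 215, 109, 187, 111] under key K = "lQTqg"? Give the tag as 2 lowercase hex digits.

Key "lQTqg" = 6c 51 54 71 67 is exactly B = 5 bytes: K' = 6c 51 54 71 67.
K' ⊕ ipad = 5a 67 62 47 51.  K' ⊕ opad = 30 0d 08 2d 3b.
Inner input = (K'⊕ipad) ∥ m = 5a 67 62 47 51 ∥ 61 d7 6d bb 6f.
Inner hash: sum = 90+103+98+71+81+97+215+109+187+111 = 1162; mod 256 = 138 → 8a.
Outer input = (K'⊕opad) ∥ inner = 30 0d 08 2d 3b ∥ 8a.
Outer hash (tag): sum = 48+13+8+45+59+138 = 311; mod 256 = 55 → 37.

37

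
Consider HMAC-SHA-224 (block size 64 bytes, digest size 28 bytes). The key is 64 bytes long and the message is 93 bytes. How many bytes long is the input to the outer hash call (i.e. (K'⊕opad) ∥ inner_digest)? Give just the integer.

92

Key is 64 ≤ 64 bytes, zero-padded: |K'| = 64.
Outer input = (K'⊕opad) ∥ H(inner) → 64 + 28 = 92 bytes.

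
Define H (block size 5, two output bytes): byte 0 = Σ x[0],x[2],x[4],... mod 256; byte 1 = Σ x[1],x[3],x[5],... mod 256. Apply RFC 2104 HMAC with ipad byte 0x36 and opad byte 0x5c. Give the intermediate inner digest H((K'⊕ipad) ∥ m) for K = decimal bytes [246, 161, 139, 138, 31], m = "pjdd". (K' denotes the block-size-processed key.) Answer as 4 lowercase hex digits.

Key decimal bytes [246, 161, 139, 138, 31] = f6 a1 8b 8a 1f is exactly B = 5 bytes: K' = f6 a1 8b 8a 1f.
K' ⊕ ipad = c0 97 bd bc 29.
Inner input = c0 97 bd bc 29 ∥ 70 6a 64 64.
Inner hash: even-index sum = 628 mod 256 = 116; odd-index sum = 551 mod 256 = 39 → 74 27.

7427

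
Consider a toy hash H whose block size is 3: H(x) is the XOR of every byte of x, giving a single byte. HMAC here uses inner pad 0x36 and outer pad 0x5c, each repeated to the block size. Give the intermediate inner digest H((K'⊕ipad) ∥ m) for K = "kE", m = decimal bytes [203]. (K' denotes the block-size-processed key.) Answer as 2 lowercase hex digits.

d3

Key "kE" = 6b 45 is 2 bytes ≤ B = 3; zero-pad to 3 bytes: K' = 6b 45 00.
K' ⊕ ipad = 5d 73 36.
Inner input = 5d 73 36 ∥ cb.
Inner hash: XOR 5d⊕73⊕36⊕cb = d3.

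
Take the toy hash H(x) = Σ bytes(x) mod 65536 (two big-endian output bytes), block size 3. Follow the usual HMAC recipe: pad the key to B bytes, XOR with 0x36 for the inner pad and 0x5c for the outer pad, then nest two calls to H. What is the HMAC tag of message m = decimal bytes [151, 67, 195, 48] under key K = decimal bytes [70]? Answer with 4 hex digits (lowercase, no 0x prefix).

Key decimal bytes [70] = 46 is 1 byte ≤ B = 3; zero-pad to 3 bytes: K' = 46 00 00.
K' ⊕ ipad = 70 36 36.  K' ⊕ opad = 1a 5c 5c.
Inner input = (K'⊕ipad) ∥ m = 70 36 36 ∥ 97 43 c3 30.
Inner hash: sum = 112+54+54+151+67+195+48 = 681 → 02 a9.
Outer input = (K'⊕opad) ∥ inner = 1a 5c 5c ∥ 02 a9.
Outer hash (tag): sum = 26+92+92+2+169 = 381 → 01 7d.

017d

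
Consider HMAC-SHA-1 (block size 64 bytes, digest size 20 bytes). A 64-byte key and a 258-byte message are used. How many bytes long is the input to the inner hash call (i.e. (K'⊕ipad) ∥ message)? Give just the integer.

Key is 64 ≤ 64 bytes, zero-padded: |K'| = 64.
Inner input = (K'⊕ipad) ∥ m → 64 + 258 = 322 bytes.

322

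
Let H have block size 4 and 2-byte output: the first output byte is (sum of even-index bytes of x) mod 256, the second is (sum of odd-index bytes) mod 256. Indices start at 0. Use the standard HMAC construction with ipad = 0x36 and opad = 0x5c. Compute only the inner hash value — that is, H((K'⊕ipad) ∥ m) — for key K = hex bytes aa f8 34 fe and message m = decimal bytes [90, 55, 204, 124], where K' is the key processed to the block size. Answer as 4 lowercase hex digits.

Key hex bytes aa f8 34 fe is exactly B = 4 bytes: K' = aa f8 34 fe.
K' ⊕ ipad = 9c ce 02 c8.
Inner input = 9c ce 02 c8 ∥ 5a 37 cc 7c.
Inner hash: even-index sum = 452 mod 256 = 196; odd-index sum = 585 mod 256 = 73 → c4 49.

c449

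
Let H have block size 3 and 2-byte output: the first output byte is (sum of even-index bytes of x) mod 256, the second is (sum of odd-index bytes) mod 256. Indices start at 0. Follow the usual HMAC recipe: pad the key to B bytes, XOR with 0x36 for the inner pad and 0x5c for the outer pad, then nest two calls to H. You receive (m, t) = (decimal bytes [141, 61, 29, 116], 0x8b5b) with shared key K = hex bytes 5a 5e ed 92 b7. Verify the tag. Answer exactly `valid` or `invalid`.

Key hex bytes 5a 5e ed 92 b7 is 5 bytes > B = 3, so hash it first: H(key) = fe f0, then zero-pad to 3 bytes: K' = fe f0 00.
K' ⊕ ipad = c8 c6 36; K' ⊕ opad = a2 ac 5c.
Inner hash: even-index sum = 431 mod 256 = 175; odd-index sum = 368 mod 256 = 112 → af 70.
Outer hash (recomputed tag): even-index sum = 366 mod 256 = 110; odd-index sum = 347 mod 256 = 91 → 6e 5b.
Recomputed tag = 6e5b; claimed = 8b5b → mismatch.

invalid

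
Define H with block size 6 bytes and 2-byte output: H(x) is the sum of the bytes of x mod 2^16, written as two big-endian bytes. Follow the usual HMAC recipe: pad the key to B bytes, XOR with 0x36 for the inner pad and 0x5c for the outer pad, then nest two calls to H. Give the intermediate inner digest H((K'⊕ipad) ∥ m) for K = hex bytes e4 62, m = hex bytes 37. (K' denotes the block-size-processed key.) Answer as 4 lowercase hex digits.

0235

Key hex bytes e4 62 is 2 bytes ≤ B = 6; zero-pad to 6 bytes: K' = e4 62 00 00 00 00.
K' ⊕ ipad = d2 54 36 36 36 36.
Inner input = d2 54 36 36 36 36 ∥ 37.
Inner hash: sum = 210+84+54+54+54+54+55 = 565 → 02 35.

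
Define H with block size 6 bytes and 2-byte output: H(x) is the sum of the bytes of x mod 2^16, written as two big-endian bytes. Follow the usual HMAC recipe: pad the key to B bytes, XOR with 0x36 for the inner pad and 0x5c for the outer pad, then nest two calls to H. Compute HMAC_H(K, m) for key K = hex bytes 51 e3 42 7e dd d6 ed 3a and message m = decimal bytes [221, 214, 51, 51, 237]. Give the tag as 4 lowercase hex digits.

0267

Key hex bytes 51 e3 42 7e dd d6 ed 3a is 8 bytes > B = 6, so hash it first: H(key) = 04 ce, then zero-pad to 6 bytes: K' = 04 ce 00 00 00 00.
K' ⊕ ipad = 32 f8 36 36 36 36.  K' ⊕ opad = 58 92 5c 5c 5c 5c.
Inner input = (K'⊕ipad) ∥ m = 32 f8 36 36 36 36 ∥ dd d6 33 33 ed.
Inner hash: sum = 50+248+54+54+54+54+221+214+51+51+237 = 1288 → 05 08.
Outer input = (K'⊕opad) ∥ inner = 58 92 5c 5c 5c 5c ∥ 05 08.
Outer hash (tag): sum = 88+146+92+92+92+92+5+8 = 615 → 02 67.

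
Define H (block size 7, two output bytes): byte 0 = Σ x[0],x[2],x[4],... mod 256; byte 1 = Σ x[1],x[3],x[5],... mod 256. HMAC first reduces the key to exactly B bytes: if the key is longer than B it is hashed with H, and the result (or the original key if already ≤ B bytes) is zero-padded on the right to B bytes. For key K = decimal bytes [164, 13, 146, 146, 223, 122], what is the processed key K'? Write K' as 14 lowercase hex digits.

a40d9292df7a00

Key decimal bytes [164, 13, 146, 146, 223, 122] = a4 0d 92 92 df 7a is 6 bytes ≤ B = 7; zero-pad to 7 bytes: K' = a4 0d 92 92 df 7a 00.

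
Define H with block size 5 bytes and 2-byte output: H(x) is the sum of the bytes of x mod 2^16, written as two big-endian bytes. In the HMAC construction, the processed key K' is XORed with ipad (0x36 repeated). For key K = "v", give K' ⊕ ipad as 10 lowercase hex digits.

4036363636

Key "v" = 76 is 1 byte ≤ B = 5; zero-pad to 5 bytes: K' = 76 00 00 00 00.
XOR each byte with 0x36: 76⊕36=40, 00⊕36=36, 00⊕36=36, 00⊕36=36, 00⊕36=36.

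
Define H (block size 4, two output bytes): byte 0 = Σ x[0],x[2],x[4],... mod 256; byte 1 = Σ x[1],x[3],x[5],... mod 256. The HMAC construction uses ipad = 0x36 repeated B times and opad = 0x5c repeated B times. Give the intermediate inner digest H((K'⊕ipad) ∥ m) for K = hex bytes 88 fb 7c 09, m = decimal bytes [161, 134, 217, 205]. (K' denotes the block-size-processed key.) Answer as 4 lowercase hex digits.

Key hex bytes 88 fb 7c 09 is exactly B = 4 bytes: K' = 88 fb 7c 09.
K' ⊕ ipad = be cd 4a 3f.
Inner input = be cd 4a 3f ∥ a1 86 d9 cd.
Inner hash: even-index sum = 642 mod 256 = 130; odd-index sum = 607 mod 256 = 95 → 82 5f.

825f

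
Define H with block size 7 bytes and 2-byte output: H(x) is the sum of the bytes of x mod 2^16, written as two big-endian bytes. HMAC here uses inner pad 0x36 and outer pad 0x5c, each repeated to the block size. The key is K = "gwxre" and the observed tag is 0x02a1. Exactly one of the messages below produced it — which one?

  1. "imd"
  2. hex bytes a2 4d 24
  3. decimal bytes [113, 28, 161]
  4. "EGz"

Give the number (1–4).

Key "gwxre" = 67 77 78 72 65 is 5 bytes ≤ B = 7; zero-pad to 7 bytes: K' = 67 77 78 72 65 00 00.
K' ⊕ ipad = 51 41 4e 44 53 36 36; K' ⊕ opad = 3b 2b 24 2e 39 5c 5c.
m1: inner = H(51 41 4e 44 53 36 36 69 6d 64) = 03 1d; tag = H(3b 2b 24 2e 39 5c 5c 03 1d) = 01c9
m2: inner = H(51 41 4e 44 53 36 36 a2 4d 24) = 02 f6; tag = H(3b 2b 24 2e 39 5c 5c 02 f6) = 02a1 ← matches
m3: inner = H(51 41 4e 44 53 36 36 71 1c a1) = 03 11; tag = H(3b 2b 24 2e 39 5c 5c 03 11) = 01bd
m4: inner = H(51 41 4e 44 53 36 36 45 47 7a) = 02 e9; tag = H(3b 2b 24 2e 39 5c 5c 02 e9) = 0294

2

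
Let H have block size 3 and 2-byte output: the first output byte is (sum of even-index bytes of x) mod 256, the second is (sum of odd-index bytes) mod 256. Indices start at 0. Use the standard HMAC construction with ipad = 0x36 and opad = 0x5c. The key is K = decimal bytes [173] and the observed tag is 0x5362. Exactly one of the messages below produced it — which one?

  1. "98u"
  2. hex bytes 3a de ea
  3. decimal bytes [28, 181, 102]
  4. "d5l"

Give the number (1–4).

4

Key decimal bytes [173] = ad is 1 byte ≤ B = 3; zero-pad to 3 bytes: K' = ad 00 00.
K' ⊕ ipad = 9b 36 36; K' ⊕ opad = f1 5c 5c.
m1: inner = H(9b 36 36 39 38 75) = 09 e4; tag = H(f1 5c 5c 09 e4) = 3165
m2: inner = H(9b 36 36 3a de ea) = af 5a; tag = H(f1 5c 5c af 5a) = a70b
m3: inner = H(9b 36 36 1c b5 66) = 86 b8; tag = H(f1 5c 5c 86 b8) = 05e2
m4: inner = H(9b 36 36 64 35 6c) = 06 06; tag = H(f1 5c 5c 06 06) = 5362 ← matches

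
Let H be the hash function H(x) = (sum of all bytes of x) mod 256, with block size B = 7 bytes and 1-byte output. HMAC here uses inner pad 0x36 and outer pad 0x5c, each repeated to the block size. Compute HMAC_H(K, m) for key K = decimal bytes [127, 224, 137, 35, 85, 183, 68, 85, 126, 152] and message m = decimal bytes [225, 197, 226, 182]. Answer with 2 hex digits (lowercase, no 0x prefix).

Key decimal bytes [127, 224, 137, 35, 85, 183, 68, 85, 126, 152] = 7f e0 89 23 55 b7 44 55 7e 98 is 10 bytes > B = 7, so hash it first: H(key) = c6, then zero-pad to 7 bytes: K' = c6 00 00 00 00 00 00.
K' ⊕ ipad = f0 36 36 36 36 36 36.  K' ⊕ opad = 9a 5c 5c 5c 5c 5c 5c.
Inner input = (K'⊕ipad) ∥ m = f0 36 36 36 36 36 36 ∥ e1 c5 e2 b6.
Inner hash: sum = 240+54+54+54+54+54+54+225+197+226+182 = 1394; mod 256 = 114 → 72.
Outer input = (K'⊕opad) ∥ inner = 9a 5c 5c 5c 5c 5c 5c ∥ 72.
Outer hash (tag): sum = 154+92+92+92+92+92+92+114 = 820; mod 256 = 52 → 34.

34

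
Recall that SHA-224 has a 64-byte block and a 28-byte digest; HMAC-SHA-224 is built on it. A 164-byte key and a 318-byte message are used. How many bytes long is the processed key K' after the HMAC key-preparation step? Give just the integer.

Key is 164 > 64 bytes, so it is hashed to 28 bytes then zero-padded to 64: |K'| = 64.

64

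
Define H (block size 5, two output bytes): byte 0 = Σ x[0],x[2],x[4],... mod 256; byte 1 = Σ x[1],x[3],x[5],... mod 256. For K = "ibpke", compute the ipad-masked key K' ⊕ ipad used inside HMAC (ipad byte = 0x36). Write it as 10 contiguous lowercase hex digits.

5f54465d53

Key "ibpke" = 69 62 70 6b 65 is exactly B = 5 bytes: K' = 69 62 70 6b 65.
XOR each byte with 0x36: 69⊕36=5f, 62⊕36=54, 70⊕36=46, 6b⊕36=5d, 65⊕36=53.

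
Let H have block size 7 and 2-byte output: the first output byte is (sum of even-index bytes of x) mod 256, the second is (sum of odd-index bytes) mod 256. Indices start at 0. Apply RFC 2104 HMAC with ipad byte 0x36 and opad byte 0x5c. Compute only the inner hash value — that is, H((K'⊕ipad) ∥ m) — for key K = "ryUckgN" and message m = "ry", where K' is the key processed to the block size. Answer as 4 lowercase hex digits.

f567

Key "ryUckgN" = 72 79 55 63 6b 67 4e is exactly B = 7 bytes: K' = 72 79 55 63 6b 67 4e.
K' ⊕ ipad = 44 4f 63 55 5d 51 78.
Inner input = 44 4f 63 55 5d 51 78 ∥ 72 79.
Inner hash: even-index sum = 501 mod 256 = 245; odd-index sum = 359 mod 256 = 103 → f5 67.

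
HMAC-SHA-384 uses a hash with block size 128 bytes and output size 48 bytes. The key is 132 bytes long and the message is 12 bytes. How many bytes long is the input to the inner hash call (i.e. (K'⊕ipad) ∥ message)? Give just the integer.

Key is 132 > 128 bytes, so it is hashed to 48 bytes then zero-padded to 128: |K'| = 128.
Inner input = (K'⊕ipad) ∥ m → 128 + 12 = 140 bytes.

140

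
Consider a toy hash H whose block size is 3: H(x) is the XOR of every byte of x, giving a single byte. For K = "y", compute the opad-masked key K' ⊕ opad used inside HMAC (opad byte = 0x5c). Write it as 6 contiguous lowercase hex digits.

Key "y" = 79 is 1 byte ≤ B = 3; zero-pad to 3 bytes: K' = 79 00 00.
XOR each byte with 0x5c: 79⊕5c=25, 00⊕5c=5c, 00⊕5c=5c.

255c5c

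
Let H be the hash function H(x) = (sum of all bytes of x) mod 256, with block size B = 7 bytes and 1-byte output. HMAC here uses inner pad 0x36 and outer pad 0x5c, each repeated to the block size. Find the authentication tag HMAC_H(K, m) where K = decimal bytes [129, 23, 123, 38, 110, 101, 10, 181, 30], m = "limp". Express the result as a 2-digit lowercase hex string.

Key decimal bytes [129, 23, 123, 38, 110, 101, 10, 181, 30] = 81 17 7b 26 6e 65 0a b5 1e is 9 bytes > B = 7, so hash it first: H(key) = e9, then zero-pad to 7 bytes: K' = e9 00 00 00 00 00 00.
K' ⊕ ipad = df 36 36 36 36 36 36.  K' ⊕ opad = b5 5c 5c 5c 5c 5c 5c.
Inner input = (K'⊕ipad) ∥ m = df 36 36 36 36 36 36 ∥ 6c 69 6d 70.
Inner hash: sum = 223+54+54+54+54+54+54+108+105+109+112 = 981; mod 256 = 213 → d5.
Outer input = (K'⊕opad) ∥ inner = b5 5c 5c 5c 5c 5c 5c ∥ d5.
Outer hash (tag): sum = 181+92+92+92+92+92+92+213 = 946; mod 256 = 178 → b2.

b2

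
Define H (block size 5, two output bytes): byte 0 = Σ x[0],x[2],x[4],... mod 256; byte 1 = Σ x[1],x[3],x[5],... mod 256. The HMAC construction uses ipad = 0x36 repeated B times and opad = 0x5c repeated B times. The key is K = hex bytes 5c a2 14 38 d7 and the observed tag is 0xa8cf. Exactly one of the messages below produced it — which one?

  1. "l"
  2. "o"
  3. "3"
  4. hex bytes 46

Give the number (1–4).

Key hex bytes 5c a2 14 38 d7 is exactly B = 5 bytes: K' = 5c a2 14 38 d7.
K' ⊕ ipad = 6a 94 22 0e e1; K' ⊕ opad = 00 fe 48 64 8b.
m1: inner = H(6a 94 22 0e e1 6c) = 6d 0e; tag = H(00 fe 48 64 8b 6d 0e) = e1cf
m2: inner = H(6a 94 22 0e e1 6f) = 6d 11; tag = H(00 fe 48 64 8b 6d 11) = e4cf
m3: inner = H(6a 94 22 0e e1 33) = 6d d5; tag = H(00 fe 48 64 8b 6d d5) = a8cf ← matches
m4: inner = H(6a 94 22 0e e1 46) = 6d e8; tag = H(00 fe 48 64 8b 6d e8) = bbcf

3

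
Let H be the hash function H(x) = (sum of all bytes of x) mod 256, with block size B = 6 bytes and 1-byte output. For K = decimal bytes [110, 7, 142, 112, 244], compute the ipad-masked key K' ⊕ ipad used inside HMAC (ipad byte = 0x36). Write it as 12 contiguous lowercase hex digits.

5831b846c236

Key decimal bytes [110, 7, 142, 112, 244] = 6e 07 8e 70 f4 is 5 bytes ≤ B = 6; zero-pad to 6 bytes: K' = 6e 07 8e 70 f4 00.
XOR each byte with 0x36: 6e⊕36=58, 07⊕36=31, 8e⊕36=b8, 70⊕36=46, f4⊕36=c2, 00⊕36=36.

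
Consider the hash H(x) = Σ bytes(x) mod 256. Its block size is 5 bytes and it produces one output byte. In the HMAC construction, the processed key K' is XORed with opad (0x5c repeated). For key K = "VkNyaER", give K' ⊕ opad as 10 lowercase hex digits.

Key "VkNyaER" = 56 6b 4e 79 61 45 52 is 7 bytes > B = 5, so hash it first: H(key) = 80, then zero-pad to 5 bytes: K' = 80 00 00 00 00.
XOR each byte with 0x5c: 80⊕5c=dc, 00⊕5c=5c, 00⊕5c=5c, 00⊕5c=5c, 00⊕5c=5c.

dc5c5c5c5c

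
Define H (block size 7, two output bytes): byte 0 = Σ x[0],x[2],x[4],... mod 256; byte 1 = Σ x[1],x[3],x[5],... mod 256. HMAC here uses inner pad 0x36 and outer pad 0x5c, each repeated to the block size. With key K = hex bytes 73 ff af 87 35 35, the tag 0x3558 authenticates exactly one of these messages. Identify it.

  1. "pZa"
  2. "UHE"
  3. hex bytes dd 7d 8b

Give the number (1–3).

1

Key hex bytes 73 ff af 87 35 35 is 6 bytes ≤ B = 7; zero-pad to 7 bytes: K' = 73 ff af 87 35 35 00.
K' ⊕ ipad = 45 c9 99 b1 03 03 36; K' ⊕ opad = 2f a3 f3 db 69 69 5c.
m1: inner = H(45 c9 99 b1 03 03 36 70 5a 61) = 71 4e; tag = H(2f a3 f3 db 69 69 5c 71 4e) = 3558 ← matches
m2: inner = H(45 c9 99 b1 03 03 36 55 48 45) = 5f 17; tag = H(2f a3 f3 db 69 69 5c 5f 17) = fe46
m3: inner = H(45 c9 99 b1 03 03 36 dd 7d 8b) = 94 e5; tag = H(2f a3 f3 db 69 69 5c 94 e5) = cc7b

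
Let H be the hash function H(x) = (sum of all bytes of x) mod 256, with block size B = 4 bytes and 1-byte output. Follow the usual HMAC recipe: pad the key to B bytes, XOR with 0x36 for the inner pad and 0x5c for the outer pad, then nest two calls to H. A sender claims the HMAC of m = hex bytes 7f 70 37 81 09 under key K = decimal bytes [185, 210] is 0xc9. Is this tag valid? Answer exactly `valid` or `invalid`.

Key decimal bytes [185, 210] = b9 d2 is 2 bytes ≤ B = 4; zero-pad to 4 bytes: K' = b9 d2 00 00.
K' ⊕ ipad = 8f e4 36 36; K' ⊕ opad = e5 8e 5c 5c.
Inner hash: sum = 143+228+54+54+127+112+55+129+9 = 911; mod 256 = 143 → 8f.
Outer hash (recomputed tag): sum = 229+142+92+92+143 = 698; mod 256 = 186 → ba.
Recomputed tag = ba; claimed = c9 → mismatch.

invalid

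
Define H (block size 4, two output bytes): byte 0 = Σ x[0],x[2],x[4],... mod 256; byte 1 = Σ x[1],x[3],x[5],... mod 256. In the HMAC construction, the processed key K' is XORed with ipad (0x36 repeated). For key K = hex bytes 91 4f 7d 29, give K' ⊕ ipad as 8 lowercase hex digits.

a7794b1f

Key hex bytes 91 4f 7d 29 is exactly B = 4 bytes: K' = 91 4f 7d 29.
XOR each byte with 0x36: 91⊕36=a7, 4f⊕36=79, 7d⊕36=4b, 29⊕36=1f.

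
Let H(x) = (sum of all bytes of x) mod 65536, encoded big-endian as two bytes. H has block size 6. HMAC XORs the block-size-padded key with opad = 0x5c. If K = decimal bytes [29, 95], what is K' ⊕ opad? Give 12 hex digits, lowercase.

Key decimal bytes [29, 95] = 1d 5f is 2 bytes ≤ B = 6; zero-pad to 6 bytes: K' = 1d 5f 00 00 00 00.
XOR each byte with 0x5c: 1d⊕5c=41, 5f⊕5c=03, 00⊕5c=5c, 00⊕5c=5c, 00⊕5c=5c, 00⊕5c=5c.

41035c5c5c5c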